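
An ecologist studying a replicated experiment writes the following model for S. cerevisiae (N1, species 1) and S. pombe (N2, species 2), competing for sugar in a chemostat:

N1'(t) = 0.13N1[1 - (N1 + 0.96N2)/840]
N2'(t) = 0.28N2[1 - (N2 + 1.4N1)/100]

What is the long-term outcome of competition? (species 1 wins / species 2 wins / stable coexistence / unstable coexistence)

species 1 excludes species 2

Compare the nullcline intercepts: K1/α12 = 840/0.96 = 875 > K2 = 100; K2/α21 = 100/1.4 = 71.4 < K1 = 840.
Since the inequalities point opposite ways, species 1 can invade but species 2 cannot.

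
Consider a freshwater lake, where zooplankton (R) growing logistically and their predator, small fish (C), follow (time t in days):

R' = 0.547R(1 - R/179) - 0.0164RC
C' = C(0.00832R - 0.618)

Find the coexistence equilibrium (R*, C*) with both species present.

R* ≈ 74.3, C* ≈ 19.5

From dC/dt = 0 with C > 0: 0.00832R* = 0.618, so R* = 74.3.
Substitute into dR/dt = 0: 0.547(1 - 74.3/179) = 0.0164C*.
The bracket is 0.585, giving C* = 0.32/0.0164 = 19.5.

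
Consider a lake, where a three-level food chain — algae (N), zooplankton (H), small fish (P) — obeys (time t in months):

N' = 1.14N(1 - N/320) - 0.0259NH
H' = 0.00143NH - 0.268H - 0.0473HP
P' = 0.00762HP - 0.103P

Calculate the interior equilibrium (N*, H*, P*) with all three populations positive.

N* ≈ 222, H* ≈ 13.5, P* ≈ 1.04

From dP/dt = 0: 0.00762H* = 0.103, so H* = 13.5.
From dN/dt = 0: 1.14(1 - N*/320) = 0.0259·13.5, giving N* = 320·(1 - 0.307) = 222.
From dH/dt = 0: 0.00143·222 - 0.268 = 0.0473P*, so P* = 0.0491/0.0473 = 1.04.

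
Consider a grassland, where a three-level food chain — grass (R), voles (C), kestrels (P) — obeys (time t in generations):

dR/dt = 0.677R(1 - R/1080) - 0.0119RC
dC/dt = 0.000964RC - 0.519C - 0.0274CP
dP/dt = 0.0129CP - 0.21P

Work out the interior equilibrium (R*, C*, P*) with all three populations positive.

From dP/dt = 0: 0.0129C* = 0.21, so C* = 16.3.
From dR/dt = 0: 0.677(1 - R*/1080) = 0.0119·16.3, giving R* = 1080·(1 - 0.286) = 771.
From dC/dt = 0: 0.000964·771 - 0.519 = 0.0274P*, so P* = 0.224/0.0274 = 8.18.

R* ≈ 771, C* ≈ 16.3, P* ≈ 8.18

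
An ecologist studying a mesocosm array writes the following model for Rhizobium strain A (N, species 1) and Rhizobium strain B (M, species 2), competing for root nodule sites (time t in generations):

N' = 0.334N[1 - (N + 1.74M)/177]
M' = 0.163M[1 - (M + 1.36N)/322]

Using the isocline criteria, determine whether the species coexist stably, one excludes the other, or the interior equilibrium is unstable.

species 2 excludes species 1

Compare the nullcline intercepts: K1/α12 = 177/1.74 = 102 < K2 = 322; K2/α21 = 322/1.36 = 237 > K1 = 177.
Since the inequalities point opposite ways, species 2 can invade but species 1 cannot.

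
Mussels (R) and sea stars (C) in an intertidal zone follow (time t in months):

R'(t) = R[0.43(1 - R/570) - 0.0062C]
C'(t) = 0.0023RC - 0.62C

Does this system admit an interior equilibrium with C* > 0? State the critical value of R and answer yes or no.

Threshold R = 270; K > 270, so yes, the predator persists.

The predator equation gives dC/dt > 0 only when R > 0.62/0.0023 = 270.
Without the predator, R → K = 570. Since 570 > 270, the predator can invade and persist.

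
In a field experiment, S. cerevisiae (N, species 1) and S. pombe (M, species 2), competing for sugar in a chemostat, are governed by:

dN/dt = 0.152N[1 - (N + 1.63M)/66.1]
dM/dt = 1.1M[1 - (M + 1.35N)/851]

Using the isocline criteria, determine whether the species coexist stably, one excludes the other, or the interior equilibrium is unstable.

Compare the nullcline intercepts: K1/α12 = 66.1/1.63 = 40.6 < K2 = 851; K2/α21 = 851/1.35 = 630 > K1 = 66.1.
Since the inequalities point opposite ways, species 2 can invade but species 1 cannot.

species 2 excludes species 1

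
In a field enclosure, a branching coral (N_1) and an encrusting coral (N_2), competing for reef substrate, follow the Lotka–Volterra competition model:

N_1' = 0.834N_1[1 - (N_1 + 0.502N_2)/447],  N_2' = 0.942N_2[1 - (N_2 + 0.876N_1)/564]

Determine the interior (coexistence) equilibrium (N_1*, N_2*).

N_1* ≈ 292, N_2* ≈ 308

Setting both brackets to zero gives the nullclines N_1 + 0.502N_2 = 447 and 0.876N_1 + N_2 = 564.
Substituting N_2 = 564 - 0.876N_1 into the first: N_1(1 - 0.502·0.876) = 447 - 0.502·564.
So N_1* = 164/0.56 = 292, and then N_2* = 564 - 0.876·292 = 308.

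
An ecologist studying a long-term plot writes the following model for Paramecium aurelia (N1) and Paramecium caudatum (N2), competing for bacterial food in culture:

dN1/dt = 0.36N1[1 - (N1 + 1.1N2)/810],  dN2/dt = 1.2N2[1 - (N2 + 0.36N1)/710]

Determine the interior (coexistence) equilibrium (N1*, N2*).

Setting both brackets to zero gives the nullclines N1 + 1.1N2 = 810 and 0.36N1 + N2 = 710.
Substituting N2 = 710 - 0.36N1 into the first: N1(1 - 1.1·0.36) = 810 - 1.1·710.
So N1* = 29/0.604 = 48, and then N2* = 710 - 0.36·48 = 693.

N1* ≈ 48, N2* ≈ 693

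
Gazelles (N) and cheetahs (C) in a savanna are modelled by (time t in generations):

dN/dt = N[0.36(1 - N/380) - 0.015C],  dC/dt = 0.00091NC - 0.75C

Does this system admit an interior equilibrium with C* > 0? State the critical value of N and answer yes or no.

Threshold N = 824; K < 824, so no, the predator goes extinct.

The predator equation gives dC/dt > 0 only when N > 0.75/0.00091 = 824.
Without the predator, N → K = 380. Since 380 < 824, the predator cannot invade.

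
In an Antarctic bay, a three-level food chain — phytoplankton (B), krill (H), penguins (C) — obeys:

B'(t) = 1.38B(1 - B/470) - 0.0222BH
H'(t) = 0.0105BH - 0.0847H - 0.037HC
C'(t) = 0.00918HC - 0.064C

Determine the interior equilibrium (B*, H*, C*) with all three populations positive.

From dC/dt = 0: 0.00918H* = 0.064, so H* = 6.97.
From dB/dt = 0: 1.38(1 - B*/470) = 0.0222·6.97, giving B* = 470·(1 - 0.112) = 417.
From dH/dt = 0: 0.0105·417 - 0.0847 = 0.037C*, so C* = 4.3/0.037 = 116.

B* ≈ 417, H* ≈ 6.97, C* ≈ 116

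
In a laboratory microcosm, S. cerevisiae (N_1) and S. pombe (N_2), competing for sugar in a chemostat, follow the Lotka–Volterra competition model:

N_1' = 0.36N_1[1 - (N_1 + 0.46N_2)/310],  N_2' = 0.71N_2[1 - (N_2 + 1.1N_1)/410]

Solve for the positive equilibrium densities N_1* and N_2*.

Setting both brackets to zero gives the nullclines N_1 + 0.46N_2 = 310 and 1.1N_1 + N_2 = 410.
Substituting N_2 = 410 - 1.1N_1 into the first: N_1(1 - 0.46·1.1) = 310 - 0.46·410.
So N_1* = 121/0.494 = 246, and then N_2* = 410 - 1.1·246 = 140.

N_1* ≈ 246, N_2* ≈ 140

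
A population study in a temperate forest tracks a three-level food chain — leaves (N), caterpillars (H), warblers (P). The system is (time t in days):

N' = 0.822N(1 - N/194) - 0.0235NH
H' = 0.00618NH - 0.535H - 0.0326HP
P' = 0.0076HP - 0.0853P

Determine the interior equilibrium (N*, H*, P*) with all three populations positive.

From dP/dt = 0: 0.0076H* = 0.0853, so H* = 11.2.
From dN/dt = 0: 0.822(1 - N*/194) = 0.0235·11.2, giving N* = 194·(1 - 0.321) = 132.
From dH/dt = 0: 0.00618·132 - 0.535 = 0.0326P*, so P* = 0.279/0.0326 = 8.57.

N* ≈ 132, H* ≈ 11.2, P* ≈ 8.57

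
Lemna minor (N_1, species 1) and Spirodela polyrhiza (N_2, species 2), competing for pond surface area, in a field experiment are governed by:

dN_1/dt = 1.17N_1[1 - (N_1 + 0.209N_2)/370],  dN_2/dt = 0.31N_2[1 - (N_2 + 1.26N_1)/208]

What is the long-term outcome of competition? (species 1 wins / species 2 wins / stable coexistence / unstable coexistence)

species 1 excludes species 2

Compare the nullcline intercepts: K1/α12 = 370/0.209 = 1770 > K2 = 208; K2/α21 = 208/1.26 = 165 < K1 = 370.
Since the inequalities point opposite ways, species 1 can invade but species 2 cannot.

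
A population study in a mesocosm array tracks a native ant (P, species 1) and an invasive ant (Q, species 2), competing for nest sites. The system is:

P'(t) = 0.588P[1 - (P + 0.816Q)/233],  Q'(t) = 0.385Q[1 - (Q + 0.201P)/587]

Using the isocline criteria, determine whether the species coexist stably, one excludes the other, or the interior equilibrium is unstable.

Compare the nullcline intercepts: K1/α12 = 233/0.816 = 286 < K2 = 587; K2/α21 = 587/0.201 = 2920 > K1 = 233.
Since the inequalities point opposite ways, species 2 can invade but species 1 cannot.

species 2 excludes species 1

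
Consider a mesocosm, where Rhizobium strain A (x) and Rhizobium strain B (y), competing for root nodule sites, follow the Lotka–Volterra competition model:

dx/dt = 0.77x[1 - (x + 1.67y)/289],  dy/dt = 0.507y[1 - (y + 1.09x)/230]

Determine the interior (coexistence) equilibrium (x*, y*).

Setting both brackets to zero gives the nullclines x + 1.67y = 289 and 1.09x + y = 230.
Substituting y = 230 - 1.09x into the first: x(1 - 1.67·1.09) = 289 - 1.67·230.
So x* = -95.1/-0.82 = 116, and then y* = 230 - 1.09·116 = 104.

x* ≈ 116, y* ≈ 104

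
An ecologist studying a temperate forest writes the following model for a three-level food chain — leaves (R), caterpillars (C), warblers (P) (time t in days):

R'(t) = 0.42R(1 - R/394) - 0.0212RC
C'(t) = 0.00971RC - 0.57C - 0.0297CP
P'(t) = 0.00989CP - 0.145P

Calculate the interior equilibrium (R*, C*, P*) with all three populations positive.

From dP/dt = 0: 0.00989C* = 0.145, so C* = 14.7.
From dR/dt = 0: 0.42(1 - R*/394) = 0.0212·14.7, giving R* = 394·(1 - 0.74) = 102.
From dC/dt = 0: 0.00971·102 - 0.57 = 0.0297P*, so P* = 0.425/0.0297 = 14.3.

R* ≈ 102, C* ≈ 14.7, P* ≈ 14.3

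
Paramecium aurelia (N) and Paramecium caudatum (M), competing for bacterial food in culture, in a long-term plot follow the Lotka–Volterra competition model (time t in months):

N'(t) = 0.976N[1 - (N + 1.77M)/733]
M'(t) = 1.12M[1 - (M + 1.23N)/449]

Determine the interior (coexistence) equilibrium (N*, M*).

Setting both brackets to zero gives the nullclines N + 1.77M = 733 and 1.23N + M = 449.
Substituting M = 449 - 1.23N into the first: N(1 - 1.77·1.23) = 733 - 1.77·449.
So N* = -61.7/-1.18 = 52.4, and then M* = 449 - 1.23·52.4 = 384.

N* ≈ 52.4, M* ≈ 384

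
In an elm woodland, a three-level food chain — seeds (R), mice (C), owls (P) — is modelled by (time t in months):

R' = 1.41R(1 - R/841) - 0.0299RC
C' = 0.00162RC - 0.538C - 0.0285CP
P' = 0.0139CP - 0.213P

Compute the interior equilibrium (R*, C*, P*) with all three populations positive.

R* ≈ 568, C* ≈ 15.3, P* ≈ 13.4

From dP/dt = 0: 0.0139C* = 0.213, so C* = 15.3.
From dR/dt = 0: 1.41(1 - R*/841) = 0.0299·15.3, giving R* = 841·(1 - 0.325) = 568.
From dC/dt = 0: 0.00162·568 - 0.538 = 0.0285P*, so P* = 0.382/0.0285 = 13.4.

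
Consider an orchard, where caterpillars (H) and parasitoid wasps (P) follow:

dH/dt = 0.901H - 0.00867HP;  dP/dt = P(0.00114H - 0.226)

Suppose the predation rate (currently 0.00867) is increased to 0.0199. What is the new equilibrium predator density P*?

At the interior fixed point, setting dH/dt = 0 with H > 0 fixes P* = (prey growth rate)/(HP coefficient) — independent of the other coefficients.
With the change, P* = 0.901/0.0199 = 45.3; it falls from 104.

P* ≈ 45.3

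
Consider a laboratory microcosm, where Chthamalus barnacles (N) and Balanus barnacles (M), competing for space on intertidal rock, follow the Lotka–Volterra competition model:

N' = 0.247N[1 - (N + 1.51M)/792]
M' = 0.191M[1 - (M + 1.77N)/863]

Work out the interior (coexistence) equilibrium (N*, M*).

Setting both brackets to zero gives the nullclines N + 1.51M = 792 and 1.77N + M = 863.
Substituting M = 863 - 1.77N into the first: N(1 - 1.51·1.77) = 792 - 1.51·863.
So N* = -511/-1.67 = 306, and then M* = 863 - 1.77·306 = 322.

N* ≈ 306, M* ≈ 322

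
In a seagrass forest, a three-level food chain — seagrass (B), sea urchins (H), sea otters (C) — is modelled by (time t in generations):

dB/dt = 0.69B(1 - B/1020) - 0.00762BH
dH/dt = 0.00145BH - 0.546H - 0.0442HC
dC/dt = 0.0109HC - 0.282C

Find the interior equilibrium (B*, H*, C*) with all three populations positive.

B* ≈ 729, H* ≈ 25.9, C* ≈ 11.5

From dC/dt = 0: 0.0109H* = 0.282, so H* = 25.9.
From dB/dt = 0: 0.69(1 - B*/1020) = 0.00762·25.9, giving B* = 1020·(1 - 0.286) = 729.
From dH/dt = 0: 0.00145·729 - 0.546 = 0.0442C*, so C* = 0.51/0.0442 = 11.5.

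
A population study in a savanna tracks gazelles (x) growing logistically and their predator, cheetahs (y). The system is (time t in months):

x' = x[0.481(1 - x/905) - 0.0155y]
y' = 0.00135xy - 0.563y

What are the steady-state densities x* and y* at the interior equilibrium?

x* ≈ 417, y* ≈ 16.7

From dy/dt = 0 with y > 0: 0.00135x* = 0.563, so x* = 417.
Substitute into dx/dt = 0: 0.481(1 - 417/905) = 0.0155y*.
The bracket is 0.539, giving y* = 0.259/0.0155 = 16.7.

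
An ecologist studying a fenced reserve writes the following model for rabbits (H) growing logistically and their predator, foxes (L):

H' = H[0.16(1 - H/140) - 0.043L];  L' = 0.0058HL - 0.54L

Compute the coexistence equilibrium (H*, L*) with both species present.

H* ≈ 93.1, L* ≈ 1.25

From dL/dt = 0 with L > 0: 0.0058H* = 0.54, so H* = 93.1.
Substitute into dH/dt = 0: 0.16(1 - 93.1/140) = 0.043L*.
The bracket is 0.335, giving L* = 0.0536/0.043 = 1.25.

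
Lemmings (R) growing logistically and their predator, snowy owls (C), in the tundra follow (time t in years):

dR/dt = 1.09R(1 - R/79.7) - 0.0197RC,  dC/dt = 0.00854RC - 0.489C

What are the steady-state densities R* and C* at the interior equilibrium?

From dC/dt = 0 with C > 0: 0.00854R* = 0.489, so R* = 57.3.
Substitute into dR/dt = 0: 1.09(1 - 57.3/79.7) = 0.0197C*.
The bracket is 0.282, giving C* = 0.307/0.0197 = 15.6.

R* ≈ 57.3, C* ≈ 15.6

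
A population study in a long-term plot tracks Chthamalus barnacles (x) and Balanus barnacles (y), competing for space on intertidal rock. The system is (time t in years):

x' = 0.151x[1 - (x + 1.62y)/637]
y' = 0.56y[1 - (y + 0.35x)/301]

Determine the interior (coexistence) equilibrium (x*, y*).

x* ≈ 345, y* ≈ 180

Setting both brackets to zero gives the nullclines x + 1.62y = 637 and 0.35x + y = 301.
Substituting y = 301 - 0.35x into the first: x(1 - 1.62·0.35) = 637 - 1.62·301.
So x* = 149/0.433 = 345, and then y* = 301 - 0.35·345 = 180.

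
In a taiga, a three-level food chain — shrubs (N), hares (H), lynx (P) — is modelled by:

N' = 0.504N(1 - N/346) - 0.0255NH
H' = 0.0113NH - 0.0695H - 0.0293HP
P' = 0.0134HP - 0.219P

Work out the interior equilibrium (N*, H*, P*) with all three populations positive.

From dP/dt = 0: 0.0134H* = 0.219, so H* = 16.3.
From dN/dt = 0: 0.504(1 - N*/346) = 0.0255·16.3, giving N* = 346·(1 - 0.827) = 59.9.
From dH/dt = 0: 0.0113·59.9 - 0.0695 = 0.0293P*, so P* = 0.607/0.0293 = 20.7.

N* ≈ 59.9, H* ≈ 16.3, P* ≈ 20.7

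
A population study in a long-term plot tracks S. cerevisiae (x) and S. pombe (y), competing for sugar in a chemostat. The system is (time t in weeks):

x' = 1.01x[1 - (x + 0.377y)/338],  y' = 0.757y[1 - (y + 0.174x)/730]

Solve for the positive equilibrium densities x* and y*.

x* ≈ 67.2, y* ≈ 718

Setting both brackets to zero gives the nullclines x + 0.377y = 338 and 0.174x + y = 730.
Substituting y = 730 - 0.174x into the first: x(1 - 0.377·0.174) = 338 - 0.377·730.
So x* = 62.8/0.934 = 67.2, and then y* = 730 - 0.174·67.2 = 718.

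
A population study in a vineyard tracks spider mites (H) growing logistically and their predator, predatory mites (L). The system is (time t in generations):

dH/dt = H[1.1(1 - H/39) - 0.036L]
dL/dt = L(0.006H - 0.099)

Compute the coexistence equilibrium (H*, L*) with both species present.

H* ≈ 16.5, L* ≈ 17.6

From dL/dt = 0 with L > 0: 0.006H* = 0.099, so H* = 16.5.
Substitute into dH/dt = 0: 1.1(1 - 16.5/39) = 0.036L*.
The bracket is 0.577, giving L* = 0.635/0.036 = 17.6.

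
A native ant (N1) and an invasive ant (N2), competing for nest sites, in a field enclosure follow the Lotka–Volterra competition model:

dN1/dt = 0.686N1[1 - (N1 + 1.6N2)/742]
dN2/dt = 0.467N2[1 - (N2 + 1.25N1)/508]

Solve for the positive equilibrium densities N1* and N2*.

N1* ≈ 70.8, N2* ≈ 420

Setting both brackets to zero gives the nullclines N1 + 1.6N2 = 742 and 1.25N1 + N2 = 508.
Substituting N2 = 508 - 1.25N1 into the first: N1(1 - 1.6·1.25) = 742 - 1.6·508.
So N1* = -70.8/-1 = 70.8, and then N2* = 508 - 1.25·70.8 = 420.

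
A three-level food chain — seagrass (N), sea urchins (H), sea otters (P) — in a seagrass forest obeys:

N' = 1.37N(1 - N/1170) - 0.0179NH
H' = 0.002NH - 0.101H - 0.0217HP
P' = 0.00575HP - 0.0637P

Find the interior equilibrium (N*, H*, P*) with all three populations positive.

N* ≈ 1000, H* ≈ 11.1, P* ≈ 87.6

From dP/dt = 0: 0.00575H* = 0.0637, so H* = 11.1.
From dN/dt = 0: 1.37(1 - N*/1170) = 0.0179·11.1, giving N* = 1170·(1 - 0.145) = 1000.
From dH/dt = 0: 0.002·1000 - 0.101 = 0.0217P*, so P* = 1.9/0.0217 = 87.6.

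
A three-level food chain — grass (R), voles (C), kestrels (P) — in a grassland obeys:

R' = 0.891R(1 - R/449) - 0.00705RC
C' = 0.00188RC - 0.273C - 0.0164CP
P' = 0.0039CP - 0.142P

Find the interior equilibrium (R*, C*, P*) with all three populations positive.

From dP/dt = 0: 0.0039C* = 0.142, so C* = 36.4.
From dR/dt = 0: 0.891(1 - R*/449) = 0.00705·36.4, giving R* = 449·(1 - 0.288) = 320.
From dC/dt = 0: 0.00188·320 - 0.273 = 0.0164P*, so P* = 0.328/0.0164 = 20.

R* ≈ 320, C* ≈ 36.4, P* ≈ 20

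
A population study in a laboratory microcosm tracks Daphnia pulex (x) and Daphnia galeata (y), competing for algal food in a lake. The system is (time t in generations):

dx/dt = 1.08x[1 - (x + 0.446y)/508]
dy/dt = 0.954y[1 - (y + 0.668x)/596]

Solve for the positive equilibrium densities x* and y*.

Setting both brackets to zero gives the nullclines x + 0.446y = 508 and 0.668x + y = 596.
Substituting y = 596 - 0.668x into the first: x(1 - 0.446·0.668) = 508 - 0.446·596.
So x* = 242/0.702 = 345, and then y* = 596 - 0.668·345 = 366.

x* ≈ 345, y* ≈ 366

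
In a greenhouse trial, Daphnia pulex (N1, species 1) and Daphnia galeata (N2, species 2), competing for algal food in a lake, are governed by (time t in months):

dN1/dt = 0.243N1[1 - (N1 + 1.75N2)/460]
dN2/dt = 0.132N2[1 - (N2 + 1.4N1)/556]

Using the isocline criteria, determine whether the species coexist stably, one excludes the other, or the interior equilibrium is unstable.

unstable coexistence (outcome depends on initial conditions)

Compare the nullcline intercepts: K1/α12 = 460/1.75 = 263 < K2 = 556; K2/α21 = 556/1.4 = 397 < K1 = 460.
Since both are reversed, neither can invade when rare; the interior point is a saddle.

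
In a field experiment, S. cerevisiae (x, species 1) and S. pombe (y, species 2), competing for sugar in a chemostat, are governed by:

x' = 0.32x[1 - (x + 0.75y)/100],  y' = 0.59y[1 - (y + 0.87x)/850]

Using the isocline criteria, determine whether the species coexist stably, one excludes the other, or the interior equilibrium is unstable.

species 2 excludes species 1

Compare the nullcline intercepts: K1/α12 = 100/0.75 = 133 < K2 = 850; K2/α21 = 850/0.87 = 977 > K1 = 100.
Since the inequalities point opposite ways, species 2 can invade but species 1 cannot.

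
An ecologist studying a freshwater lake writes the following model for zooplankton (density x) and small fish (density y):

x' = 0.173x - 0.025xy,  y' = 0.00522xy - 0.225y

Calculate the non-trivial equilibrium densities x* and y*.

x* ≈ 43.1, y* ≈ 6.92

Set dy/dt = 0 with y > 0: 0.00522x - 0.225 = 0, so x* = 0.225/0.00522 = 43.1.
Set dx/dt = 0 with x > 0: 0.173 - 0.025y = 0, so y* = 0.173/0.025 = 6.92.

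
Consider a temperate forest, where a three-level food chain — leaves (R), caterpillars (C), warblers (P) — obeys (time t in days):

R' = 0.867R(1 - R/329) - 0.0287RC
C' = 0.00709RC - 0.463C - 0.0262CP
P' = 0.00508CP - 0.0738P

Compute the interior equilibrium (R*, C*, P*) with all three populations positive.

R* ≈ 171, C* ≈ 14.5, P* ≈ 28.5

From dP/dt = 0: 0.00508C* = 0.0738, so C* = 14.5.
From dR/dt = 0: 0.867(1 - R*/329) = 0.0287·14.5, giving R* = 329·(1 - 0.481) = 171.
From dC/dt = 0: 0.00709·171 - 0.463 = 0.0262P*, so P* = 0.748/0.0262 = 28.5.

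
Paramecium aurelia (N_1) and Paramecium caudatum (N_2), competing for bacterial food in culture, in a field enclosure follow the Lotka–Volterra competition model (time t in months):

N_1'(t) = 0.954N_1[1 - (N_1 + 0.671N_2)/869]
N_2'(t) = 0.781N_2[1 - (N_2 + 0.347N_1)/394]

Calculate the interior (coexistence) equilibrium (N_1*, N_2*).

N_1* ≈ 788, N_2* ≈ 121

Setting both brackets to zero gives the nullclines N_1 + 0.671N_2 = 869 and 0.347N_1 + N_2 = 394.
Substituting N_2 = 394 - 0.347N_1 into the first: N_1(1 - 0.671·0.347) = 869 - 0.671·394.
So N_1* = 605/0.767 = 788, and then N_2* = 394 - 0.347·788 = 121.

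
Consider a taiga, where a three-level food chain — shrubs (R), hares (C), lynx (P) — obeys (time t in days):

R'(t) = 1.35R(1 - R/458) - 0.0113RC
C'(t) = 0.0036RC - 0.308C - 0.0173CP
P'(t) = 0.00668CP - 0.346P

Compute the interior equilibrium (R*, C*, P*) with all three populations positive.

R* ≈ 259, C* ≈ 51.8, P* ≈ 36.2

From dP/dt = 0: 0.00668C* = 0.346, so C* = 51.8.
From dR/dt = 0: 1.35(1 - R*/458) = 0.0113·51.8, giving R* = 458·(1 - 0.434) = 259.
From dC/dt = 0: 0.0036·259 - 0.308 = 0.0173P*, so P* = 0.626/0.0173 = 36.2.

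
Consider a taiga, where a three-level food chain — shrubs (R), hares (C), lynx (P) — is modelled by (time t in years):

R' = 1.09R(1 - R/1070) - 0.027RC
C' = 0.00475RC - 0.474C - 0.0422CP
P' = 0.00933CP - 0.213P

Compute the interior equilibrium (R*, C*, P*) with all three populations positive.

From dP/dt = 0: 0.00933C* = 0.213, so C* = 22.8.
From dR/dt = 0: 1.09(1 - R*/1070) = 0.027·22.8, giving R* = 1070·(1 - 0.566) = 465.
From dC/dt = 0: 0.00475·465 - 0.474 = 0.0422P*, so P* = 1.73/0.0422 = 41.1.

R* ≈ 465, C* ≈ 22.8, P* ≈ 41.1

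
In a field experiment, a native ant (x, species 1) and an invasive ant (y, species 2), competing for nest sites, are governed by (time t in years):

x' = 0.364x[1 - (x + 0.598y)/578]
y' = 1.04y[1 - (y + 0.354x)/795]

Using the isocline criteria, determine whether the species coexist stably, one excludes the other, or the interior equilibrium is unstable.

stable coexistence

Compare the nullcline intercepts: K1/α12 = 578/0.598 = 967 > K2 = 795; K2/α21 = 795/0.354 = 2250 > K1 = 578.
Since both inequalities hold, each species can invade when rare, so the interior equilibrium is stable.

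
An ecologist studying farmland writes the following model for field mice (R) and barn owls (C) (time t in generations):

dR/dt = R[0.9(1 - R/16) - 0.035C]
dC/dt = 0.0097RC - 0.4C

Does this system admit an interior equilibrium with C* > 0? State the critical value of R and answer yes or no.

The predator equation gives dC/dt > 0 only when R > 0.4/0.0097 = 41.2.
Without the predator, R → K = 16. Since 16 < 41.2, the predator cannot invade.

Threshold R = 41.2; K < 41.2, so no, the predator goes extinct.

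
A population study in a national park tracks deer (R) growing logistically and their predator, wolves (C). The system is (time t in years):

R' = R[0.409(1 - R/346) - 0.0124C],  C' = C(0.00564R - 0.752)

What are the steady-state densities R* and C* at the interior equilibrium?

R* ≈ 133, C* ≈ 20.3

From dC/dt = 0 with C > 0: 0.00564R* = 0.752, so R* = 133.
Substitute into dR/dt = 0: 0.409(1 - 133/346) = 0.0124C*.
The bracket is 0.615, giving C* = 0.251/0.0124 = 20.3.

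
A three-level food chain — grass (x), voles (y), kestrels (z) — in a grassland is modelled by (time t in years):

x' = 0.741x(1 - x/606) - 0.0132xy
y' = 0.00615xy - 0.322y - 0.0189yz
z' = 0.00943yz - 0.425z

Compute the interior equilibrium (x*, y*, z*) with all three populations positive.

From dz/dt = 0: 0.00943y* = 0.425, so y* = 45.1.
From dx/dt = 0: 0.741(1 - x*/606) = 0.0132·45.1, giving x* = 606·(1 - 0.803) = 119.
From dy/dt = 0: 0.00615·119 - 0.322 = 0.0189z*, so z* = 0.413/0.0189 = 21.8.

x* ≈ 119, y* ≈ 45.1, z* ≈ 21.8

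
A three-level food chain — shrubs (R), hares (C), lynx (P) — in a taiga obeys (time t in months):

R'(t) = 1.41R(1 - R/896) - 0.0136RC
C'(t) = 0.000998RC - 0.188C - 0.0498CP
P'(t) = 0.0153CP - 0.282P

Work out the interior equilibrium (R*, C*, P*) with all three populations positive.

R* ≈ 737, C* ≈ 18.4, P* ≈ 11

From dP/dt = 0: 0.0153C* = 0.282, so C* = 18.4.
From dR/dt = 0: 1.41(1 - R*/896) = 0.0136·18.4, giving R* = 896·(1 - 0.178) = 737.
From dC/dt = 0: 0.000998·737 - 0.188 = 0.0498P*, so P* = 0.547/0.0498 = 11.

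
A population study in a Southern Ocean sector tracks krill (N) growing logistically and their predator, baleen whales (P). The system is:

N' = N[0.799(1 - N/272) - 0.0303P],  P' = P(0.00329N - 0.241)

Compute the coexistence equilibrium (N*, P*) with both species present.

N* ≈ 73.3, P* ≈ 19.3

From dP/dt = 0 with P > 0: 0.00329N* = 0.241, so N* = 73.3.
Substitute into dN/dt = 0: 0.799(1 - 73.3/272) = 0.0303P*.
The bracket is 0.731, giving P* = 0.584/0.0303 = 19.3.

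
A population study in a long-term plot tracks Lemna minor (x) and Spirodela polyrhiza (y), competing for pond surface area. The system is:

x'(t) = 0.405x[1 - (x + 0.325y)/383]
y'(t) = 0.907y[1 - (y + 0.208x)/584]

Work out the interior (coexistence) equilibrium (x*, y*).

Setting both brackets to zero gives the nullclines x + 0.325y = 383 and 0.208x + y = 584.
Substituting y = 584 - 0.208x into the first: x(1 - 0.325·0.208) = 383 - 0.325·584.
So x* = 193/0.932 = 207, and then y* = 584 - 0.208·207 = 541.

x* ≈ 207, y* ≈ 541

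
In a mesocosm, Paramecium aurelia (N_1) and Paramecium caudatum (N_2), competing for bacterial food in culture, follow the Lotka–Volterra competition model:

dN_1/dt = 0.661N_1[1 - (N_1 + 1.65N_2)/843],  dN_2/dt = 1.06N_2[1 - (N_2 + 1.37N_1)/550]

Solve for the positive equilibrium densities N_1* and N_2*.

Setting both brackets to zero gives the nullclines N_1 + 1.65N_2 = 843 and 1.37N_1 + N_2 = 550.
Substituting N_2 = 550 - 1.37N_1 into the first: N_1(1 - 1.65·1.37) = 843 - 1.65·550.
So N_1* = -64.5/-1.26 = 51.2, and then N_2* = 550 - 1.37·51.2 = 480.

N_1* ≈ 51.2, N_2* ≈ 480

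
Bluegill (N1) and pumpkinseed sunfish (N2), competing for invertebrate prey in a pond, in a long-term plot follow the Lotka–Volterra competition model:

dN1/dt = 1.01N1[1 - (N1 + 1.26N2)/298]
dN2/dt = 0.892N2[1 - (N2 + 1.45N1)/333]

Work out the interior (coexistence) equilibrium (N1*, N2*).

Setting both brackets to zero gives the nullclines N1 + 1.26N2 = 298 and 1.45N1 + N2 = 333.
Substituting N2 = 333 - 1.45N1 into the first: N1(1 - 1.26·1.45) = 298 - 1.26·333.
So N1* = -122/-0.827 = 147, and then N2* = 333 - 1.45·147 = 120.

N1* ≈ 147, N2* ≈ 120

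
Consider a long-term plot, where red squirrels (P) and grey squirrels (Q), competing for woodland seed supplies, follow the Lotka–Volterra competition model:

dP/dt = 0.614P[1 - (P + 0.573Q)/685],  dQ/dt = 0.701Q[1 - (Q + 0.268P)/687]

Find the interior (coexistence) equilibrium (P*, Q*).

Setting both brackets to zero gives the nullclines P + 0.573Q = 685 and 0.268P + Q = 687.
Substituting Q = 687 - 0.268P into the first: P(1 - 0.573·0.268) = 685 - 0.573·687.
So P* = 291/0.846 = 344, and then Q* = 687 - 0.268·344 = 595.

P* ≈ 344, Q* ≈ 595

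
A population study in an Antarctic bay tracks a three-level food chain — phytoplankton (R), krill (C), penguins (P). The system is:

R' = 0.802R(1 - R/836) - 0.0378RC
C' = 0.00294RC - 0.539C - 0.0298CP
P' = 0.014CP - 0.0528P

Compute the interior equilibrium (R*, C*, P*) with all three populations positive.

R* ≈ 687, C* ≈ 3.77, P* ≈ 49.7

From dP/dt = 0: 0.014C* = 0.0528, so C* = 3.77.
From dR/dt = 0: 0.802(1 - R*/836) = 0.0378·3.77, giving R* = 836·(1 - 0.178) = 687.
From dC/dt = 0: 0.00294·687 - 0.539 = 0.0298P*, so P* = 1.48/0.0298 = 49.7.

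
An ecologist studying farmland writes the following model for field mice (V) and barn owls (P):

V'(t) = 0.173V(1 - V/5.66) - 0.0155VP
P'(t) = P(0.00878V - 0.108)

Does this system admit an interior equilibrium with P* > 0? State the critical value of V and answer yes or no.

Threshold V = 12.3; K < 12.3, so no, the predator goes extinct.

The predator equation gives dP/dt > 0 only when V > 0.108/0.00878 = 12.3.
Without the predator, V → K = 5.66. Since 5.66 < 12.3, the predator cannot invade.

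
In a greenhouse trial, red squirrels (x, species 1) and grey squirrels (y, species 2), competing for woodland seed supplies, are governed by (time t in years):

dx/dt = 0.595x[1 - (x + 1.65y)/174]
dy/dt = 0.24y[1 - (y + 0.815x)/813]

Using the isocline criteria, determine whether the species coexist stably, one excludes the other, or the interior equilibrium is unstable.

species 2 excludes species 1

Compare the nullcline intercepts: K1/α12 = 174/1.65 = 105 < K2 = 813; K2/α21 = 813/0.815 = 998 > K1 = 174.
Since the inequalities point opposite ways, species 2 can invade but species 1 cannot.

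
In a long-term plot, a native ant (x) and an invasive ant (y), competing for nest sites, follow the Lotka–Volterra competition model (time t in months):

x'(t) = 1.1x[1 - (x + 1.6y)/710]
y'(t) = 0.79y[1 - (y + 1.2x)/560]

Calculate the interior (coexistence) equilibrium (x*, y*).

Setting both brackets to zero gives the nullclines x + 1.6y = 710 and 1.2x + y = 560.
Substituting y = 560 - 1.2x into the first: x(1 - 1.6·1.2) = 710 - 1.6·560.
So x* = -186/-0.92 = 202, and then y* = 560 - 1.2·202 = 317.

x* ≈ 202, y* ≈ 317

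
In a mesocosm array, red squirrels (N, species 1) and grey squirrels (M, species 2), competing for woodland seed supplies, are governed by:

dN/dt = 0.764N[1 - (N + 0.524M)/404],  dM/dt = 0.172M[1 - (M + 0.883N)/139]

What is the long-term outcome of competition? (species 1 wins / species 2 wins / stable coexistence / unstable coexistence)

Compare the nullcline intercepts: K1/α12 = 404/0.524 = 771 > K2 = 139; K2/α21 = 139/0.883 = 157 < K1 = 404.
Since the inequalities point opposite ways, species 1 can invade but species 2 cannot.

species 1 excludes species 2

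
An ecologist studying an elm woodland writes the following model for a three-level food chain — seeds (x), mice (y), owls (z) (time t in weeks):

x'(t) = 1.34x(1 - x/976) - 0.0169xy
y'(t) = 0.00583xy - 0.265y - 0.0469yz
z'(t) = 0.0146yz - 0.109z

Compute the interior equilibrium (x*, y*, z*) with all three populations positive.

x* ≈ 884, y* ≈ 7.47, z* ≈ 104

From dz/dt = 0: 0.0146y* = 0.109, so y* = 7.47.
From dx/dt = 0: 1.34(1 - x*/976) = 0.0169·7.47, giving x* = 976·(1 - 0.0942) = 884.
From dy/dt = 0: 0.00583·884 - 0.265 = 0.0469z*, so z* = 4.89/0.0469 = 104.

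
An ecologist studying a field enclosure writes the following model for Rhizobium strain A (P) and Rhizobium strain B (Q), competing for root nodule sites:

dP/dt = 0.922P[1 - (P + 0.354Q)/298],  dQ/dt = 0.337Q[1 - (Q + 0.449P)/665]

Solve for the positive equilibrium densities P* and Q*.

Setting both brackets to zero gives the nullclines P + 0.354Q = 298 and 0.449P + Q = 665.
Substituting Q = 665 - 0.449P into the first: P(1 - 0.354·0.449) = 298 - 0.354·665.
So P* = 62.6/0.841 = 74.4, and then Q* = 665 - 0.449·74.4 = 632.

P* ≈ 74.4, Q* ≈ 632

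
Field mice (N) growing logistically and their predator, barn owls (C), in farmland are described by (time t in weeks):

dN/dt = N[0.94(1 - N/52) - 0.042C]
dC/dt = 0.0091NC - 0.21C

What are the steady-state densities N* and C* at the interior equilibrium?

From dC/dt = 0 with C > 0: 0.0091N* = 0.21, so N* = 23.1.
Substitute into dN/dt = 0: 0.94(1 - 23.1/52) = 0.042C*.
The bracket is 0.556, giving C* = 0.523/0.042 = 12.4.

N* ≈ 23.1, C* ≈ 12.4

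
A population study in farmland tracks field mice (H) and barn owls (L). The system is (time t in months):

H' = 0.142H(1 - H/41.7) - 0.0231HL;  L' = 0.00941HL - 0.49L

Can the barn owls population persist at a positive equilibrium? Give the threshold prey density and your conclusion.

Threshold H = 52.1; K < 52.1, so no, the predator goes extinct.

The predator equation gives dL/dt > 0 only when H > 0.49/0.00941 = 52.1.
Without the predator, H → K = 41.7. Since 41.7 < 52.1, the predator cannot invade.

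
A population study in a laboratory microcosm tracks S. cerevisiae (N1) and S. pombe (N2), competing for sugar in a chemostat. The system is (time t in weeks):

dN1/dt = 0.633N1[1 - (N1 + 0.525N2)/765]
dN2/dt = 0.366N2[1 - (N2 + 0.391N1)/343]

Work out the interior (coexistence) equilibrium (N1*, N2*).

N1* ≈ 736, N2* ≈ 55.2

Setting both brackets to zero gives the nullclines N1 + 0.525N2 = 765 and 0.391N1 + N2 = 343.
Substituting N2 = 343 - 0.391N1 into the first: N1(1 - 0.525·0.391) = 765 - 0.525·343.
So N1* = 585/0.795 = 736, and then N2* = 343 - 0.391·736 = 55.2.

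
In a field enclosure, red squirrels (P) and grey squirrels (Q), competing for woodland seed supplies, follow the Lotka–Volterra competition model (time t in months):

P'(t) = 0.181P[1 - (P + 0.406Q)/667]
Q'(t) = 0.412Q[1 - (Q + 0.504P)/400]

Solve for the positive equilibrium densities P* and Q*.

P* ≈ 634, Q* ≈ 80.3

Setting both brackets to zero gives the nullclines P + 0.406Q = 667 and 0.504P + Q = 400.
Substituting Q = 400 - 0.504P into the first: P(1 - 0.406·0.504) = 667 - 0.406·400.
So P* = 505/0.795 = 634, and then Q* = 400 - 0.504·634 = 80.3.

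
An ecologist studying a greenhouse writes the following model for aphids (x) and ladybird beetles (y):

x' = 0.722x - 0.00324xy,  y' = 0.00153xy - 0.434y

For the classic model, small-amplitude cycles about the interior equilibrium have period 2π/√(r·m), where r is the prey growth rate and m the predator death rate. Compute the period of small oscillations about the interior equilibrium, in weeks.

Here r = 0.722 and m = 0.434, so r·m = 0.313.
ω = √0.313 = 0.56 per week, hence T = 2π/ω ≈ 11.2 weeks.

T ≈ 11.2 weeks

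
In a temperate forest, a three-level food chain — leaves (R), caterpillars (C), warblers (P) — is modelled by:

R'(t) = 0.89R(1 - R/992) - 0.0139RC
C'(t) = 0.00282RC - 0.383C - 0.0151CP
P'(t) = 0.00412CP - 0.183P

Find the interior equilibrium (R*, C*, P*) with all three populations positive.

From dP/dt = 0: 0.00412C* = 0.183, so C* = 44.4.
From dR/dt = 0: 0.89(1 - R*/992) = 0.0139·44.4, giving R* = 992·(1 - 0.694) = 304.
From dC/dt = 0: 0.00282·304 - 0.383 = 0.0151P*, so P* = 0.474/0.0151 = 31.4.

R* ≈ 304, C* ≈ 44.4, P* ≈ 31.4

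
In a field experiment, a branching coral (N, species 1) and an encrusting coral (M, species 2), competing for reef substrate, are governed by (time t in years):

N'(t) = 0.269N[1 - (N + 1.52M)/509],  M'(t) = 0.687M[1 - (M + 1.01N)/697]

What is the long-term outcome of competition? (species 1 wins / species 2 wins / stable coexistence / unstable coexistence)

Compare the nullcline intercepts: K1/α12 = 509/1.52 = 335 < K2 = 697; K2/α21 = 697/1.01 = 690 > K1 = 509.
Since the inequalities point opposite ways, species 2 can invade but species 1 cannot.

species 2 excludes species 1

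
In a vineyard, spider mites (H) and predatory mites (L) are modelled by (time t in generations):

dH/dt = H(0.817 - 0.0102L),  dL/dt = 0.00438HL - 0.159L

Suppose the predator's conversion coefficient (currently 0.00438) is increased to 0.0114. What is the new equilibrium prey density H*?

At the interior fixed point, setting dL/dt = 0 with L > 0 fixes H* = (predator death rate)/(HL coefficient) — independent of the other coefficients.
With the change, H* = 0.159/0.0114 = 13.9; it falls from 36.3.

H* ≈ 13.9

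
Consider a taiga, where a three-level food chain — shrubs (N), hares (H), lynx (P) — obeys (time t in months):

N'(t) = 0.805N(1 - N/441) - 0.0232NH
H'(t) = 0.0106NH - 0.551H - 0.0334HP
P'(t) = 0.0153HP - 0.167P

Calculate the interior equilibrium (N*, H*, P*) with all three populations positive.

From dP/dt = 0: 0.0153H* = 0.167, so H* = 10.9.
From dN/dt = 0: 0.805(1 - N*/441) = 0.0232·10.9, giving N* = 441·(1 - 0.315) = 302.
From dH/dt = 0: 0.0106·302 - 0.551 = 0.0334P*, so P* = 2.65/0.0334 = 79.4.

N* ≈ 302, H* ≈ 10.9, P* ≈ 79.4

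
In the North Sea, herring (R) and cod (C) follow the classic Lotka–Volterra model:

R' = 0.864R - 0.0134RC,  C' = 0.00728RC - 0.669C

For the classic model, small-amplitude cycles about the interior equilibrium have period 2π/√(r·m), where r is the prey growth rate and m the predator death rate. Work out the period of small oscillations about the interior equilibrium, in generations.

Here r = 0.864 and m = 0.669, so r·m = 0.578.
ω = √0.578 = 0.76 per generation, hence T = 2π/ω ≈ 8.26 generations.

T ≈ 8.26 generations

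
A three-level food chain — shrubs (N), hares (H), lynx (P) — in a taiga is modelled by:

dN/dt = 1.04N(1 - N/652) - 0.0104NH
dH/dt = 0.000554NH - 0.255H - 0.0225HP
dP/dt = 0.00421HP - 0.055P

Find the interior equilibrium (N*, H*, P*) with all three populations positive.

N* ≈ 567, H* ≈ 13.1, P* ≈ 2.62

From dP/dt = 0: 0.00421H* = 0.055, so H* = 13.1.
From dN/dt = 0: 1.04(1 - N*/652) = 0.0104·13.1, giving N* = 652·(1 - 0.131) = 567.
From dH/dt = 0: 0.000554·567 - 0.255 = 0.0225P*, so P* = 0.059/0.0225 = 2.62.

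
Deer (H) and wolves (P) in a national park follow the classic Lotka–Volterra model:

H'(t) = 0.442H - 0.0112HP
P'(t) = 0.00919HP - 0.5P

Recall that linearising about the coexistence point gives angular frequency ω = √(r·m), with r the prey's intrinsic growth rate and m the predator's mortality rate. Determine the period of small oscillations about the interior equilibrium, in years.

Here r = 0.442 and m = 0.5, so r·m = 0.221.
ω = √0.221 = 0.47 per year, hence T = 2π/ω ≈ 13.4 years.

T ≈ 13.4 years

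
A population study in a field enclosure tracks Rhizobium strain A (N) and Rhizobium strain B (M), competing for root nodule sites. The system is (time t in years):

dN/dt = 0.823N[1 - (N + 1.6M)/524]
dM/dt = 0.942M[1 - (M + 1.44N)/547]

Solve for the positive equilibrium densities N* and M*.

N* ≈ 269, M* ≈ 159

Setting both brackets to zero gives the nullclines N + 1.6M = 524 and 1.44N + M = 547.
Substituting M = 547 - 1.44N into the first: N(1 - 1.6·1.44) = 524 - 1.6·547.
So N* = -351/-1.3 = 269, and then M* = 547 - 1.44·269 = 159.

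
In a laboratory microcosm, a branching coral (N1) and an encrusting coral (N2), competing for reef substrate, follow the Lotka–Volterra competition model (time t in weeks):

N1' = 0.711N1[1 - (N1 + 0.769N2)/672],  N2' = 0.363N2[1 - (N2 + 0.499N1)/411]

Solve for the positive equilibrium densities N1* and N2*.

Setting both brackets to zero gives the nullclines N1 + 0.769N2 = 672 and 0.499N1 + N2 = 411.
Substituting N2 = 411 - 0.499N1 into the first: N1(1 - 0.769·0.499) = 672 - 0.769·411.
So N1* = 356/0.616 = 578, and then N2* = 411 - 0.499·578 = 123.

N1* ≈ 578, N2* ≈ 123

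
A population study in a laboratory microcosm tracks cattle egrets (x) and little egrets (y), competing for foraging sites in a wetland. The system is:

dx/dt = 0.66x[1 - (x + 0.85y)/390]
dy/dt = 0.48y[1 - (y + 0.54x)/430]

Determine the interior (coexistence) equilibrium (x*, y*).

Setting both brackets to zero gives the nullclines x + 0.85y = 390 and 0.54x + y = 430.
Substituting y = 430 - 0.54x into the first: x(1 - 0.85·0.54) = 390 - 0.85·430.
So x* = 24.5/0.541 = 45.3, and then y* = 430 - 0.54·45.3 = 406.

x* ≈ 45.3, y* ≈ 406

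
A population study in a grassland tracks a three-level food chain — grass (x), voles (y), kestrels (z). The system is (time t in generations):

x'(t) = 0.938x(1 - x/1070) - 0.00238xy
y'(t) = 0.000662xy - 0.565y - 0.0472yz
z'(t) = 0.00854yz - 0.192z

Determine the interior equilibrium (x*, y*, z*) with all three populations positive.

x* ≈ 1010, y* ≈ 22.5, z* ≈ 2.18

From dz/dt = 0: 0.00854y* = 0.192, so y* = 22.5.
From dx/dt = 0: 0.938(1 - x*/1070) = 0.00238·22.5, giving x* = 1070·(1 - 0.057) = 1010.
From dy/dt = 0: 0.000662·1010 - 0.565 = 0.0472z*, so z* = 0.103/0.0472 = 2.18.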